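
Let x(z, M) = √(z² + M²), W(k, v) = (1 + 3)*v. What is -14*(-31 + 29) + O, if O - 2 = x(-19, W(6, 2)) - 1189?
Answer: -1159 + 5*√17 ≈ -1138.4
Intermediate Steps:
W(k, v) = 4*v
x(z, M) = √(M² + z²)
O = -1187 + 5*√17 (O = 2 + (√((4*2)² + (-19)²) - 1189) = 2 + (√(8² + 361) - 1189) = 2 + (√(64 + 361) - 1189) = 2 + (√425 - 1189) = 2 + (5*√17 - 1189) = 2 + (-1189 + 5*√17) = -1187 + 5*√17 ≈ -1166.4)
-14*(-31 + 29) + O = -14*(-31 + 29) + (-1187 + 5*√17) = -14*(-2) + (-1187 + 5*√17) = 28 + (-1187 + 5*√17) = -1159 + 5*√17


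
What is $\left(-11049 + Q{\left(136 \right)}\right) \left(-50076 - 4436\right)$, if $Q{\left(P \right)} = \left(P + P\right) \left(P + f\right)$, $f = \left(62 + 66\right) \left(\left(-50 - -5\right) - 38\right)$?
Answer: $156110647920$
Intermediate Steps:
$f = -10624$ ($f = 128 \left(\left(-50 + 5\right) - 38\right) = 128 \left(-45 - 38\right) = 128 \left(-83\right) = -10624$)
$Q{\left(P \right)} = 2 P \left(-10624 + P\right)$ ($Q{\left(P \right)} = \left(P + P\right) \left(P - 10624\right) = 2 P \left(-10624 + P\right)$)
$\left(-11049 + Q{\left(136 \right)}\right) \left(-50076 - 4436\right) = \left(-11049 + 2 \cdot 136 \left(-10624 + 136\right)\right) \left(-50076 - 4436\right) = \left(-11049 + 2 \cdot 136 \left(-10488\right)\right) \left(-54512\right) = \left(-11049 - 2852736\right) \left(-54512\right) = \left(-2863785\right) \left(-54512\right) = 156110647920$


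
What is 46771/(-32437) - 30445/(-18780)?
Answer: 21837017/121833372 ≈ 0.17924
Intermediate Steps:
46771/(-32437) - 30445/(-18780) = 46771*(-1/32437) - 30445*(-1/18780) = -46771/32437 + 6089/3756 = 21837017/121833372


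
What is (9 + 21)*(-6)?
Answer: -180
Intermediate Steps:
(9 + 21)*(-6) = 30*(-6) = -180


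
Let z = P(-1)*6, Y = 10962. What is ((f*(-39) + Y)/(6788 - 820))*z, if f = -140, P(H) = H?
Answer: -24633/1492 ≈ -16.510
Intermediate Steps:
z = -6 (z = -1*6 = -6)
((f*(-39) + Y)/(6788 - 820))*z = ((-140*(-39) + 10962)/(6788 - 820))*(-6) = ((5460 + 10962)/5968)*(-6) = (16422*(1/5968))*(-6) = (8211/2984)*(-6) = -24633/1492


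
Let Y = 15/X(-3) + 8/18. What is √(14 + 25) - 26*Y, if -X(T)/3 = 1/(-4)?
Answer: -4784/9 + √39 ≈ -525.31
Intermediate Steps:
X(T) = ¾ (X(T) = -3/(-4) = -3*(-¼) = ¾)
Y = 184/9 (Y = 15/(¾) + 8/18 = 15*(4/3) + 8*(1/18) = 20 + 4/9 = 184/9 ≈ 20.444)
√(14 + 25) - 26*Y = √(14 + 25) - 26*184/9 = √39 - 4784/9 = -4784/9 + √39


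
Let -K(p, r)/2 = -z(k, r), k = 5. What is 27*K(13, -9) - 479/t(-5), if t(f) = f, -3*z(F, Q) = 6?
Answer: -61/5 ≈ -12.200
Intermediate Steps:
z(F, Q) = -2 (z(F, Q) = -1/3*6 = -2)
K(p, r) = -4 (K(p, r) = -(-2)*(-2) = -2*2 = -4)
27*K(13, -9) - 479/t(-5) = 27*(-4) - 479/(-5) = -108 - 479*(-1/5) = -108 + 479/5 = -61/5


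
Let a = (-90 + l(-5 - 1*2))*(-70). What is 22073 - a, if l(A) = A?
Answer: 15283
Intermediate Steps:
a = 6790 (a = (-90 + (-5 - 1*2))*(-70) = (-90 + (-5 - 2))*(-70) = (-90 - 7)*(-70) = -97*(-70) = 6790)
22073 - a = 22073 - 1*6790 = 22073 - 6790 = 15283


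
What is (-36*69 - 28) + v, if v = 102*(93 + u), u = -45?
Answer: 2384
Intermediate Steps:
v = 4896 (v = 102*(93 - 45) = 102*48 = 4896)
(-36*69 - 28) + v = (-36*69 - 28) + 4896 = (-2484 - 28) + 4896 = -2512 + 4896 = 2384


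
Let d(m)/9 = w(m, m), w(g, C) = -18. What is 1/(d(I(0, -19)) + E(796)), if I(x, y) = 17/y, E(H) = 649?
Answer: 1/487 ≈ 0.0020534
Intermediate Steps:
d(m) = -162 (d(m) = 9*(-18) = -162)
1/(d(I(0, -19)) + E(796)) = 1/(-162 + 649) = 1/487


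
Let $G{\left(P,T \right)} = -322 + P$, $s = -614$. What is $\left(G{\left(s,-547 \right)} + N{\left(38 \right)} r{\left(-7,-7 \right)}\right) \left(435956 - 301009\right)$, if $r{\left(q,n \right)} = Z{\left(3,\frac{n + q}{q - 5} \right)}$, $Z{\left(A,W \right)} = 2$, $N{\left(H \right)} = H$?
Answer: $-116054420$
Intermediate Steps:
$r{\left(q,n \right)} = 2$
$\left(G{\left(s,-547 \right)} + N{\left(38 \right)} r{\left(-7,-7 \right)}\right) \left(435956 - 301009\right) = \left(\left(-322 - 614\right) + 38 \cdot 2\right) \left(435956 - 301009\right) = \left(-936 + 76\right) 134947 = \left(-860\right) 134947 = -116054420$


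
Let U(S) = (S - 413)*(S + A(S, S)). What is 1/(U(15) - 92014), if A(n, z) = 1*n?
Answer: -1/103954 ≈ -9.6196e-6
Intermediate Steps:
A(n, z) = n
U(S) = 2*S*(-413 + S) (U(S) = (S - 413)*(S + S) = (-413 + S)*(2*S) = 2*S*(-413 + S))
1/(U(15) - 92014) = 1/(2*15*(-413 + 15) - 92014) = 1/(2*15*(-398) - 92014) = 1/(-11940 - 92014) = 1/(-103954) = -1/103954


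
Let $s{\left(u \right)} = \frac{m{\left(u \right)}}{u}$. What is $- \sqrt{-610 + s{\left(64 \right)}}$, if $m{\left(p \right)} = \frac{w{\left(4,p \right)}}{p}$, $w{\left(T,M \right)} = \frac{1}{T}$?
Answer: $- \frac{3 i \sqrt{1110471}}{128} \approx - 24.698 i$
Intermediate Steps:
$m{\left(p \right)} = \frac{1}{4 p}$
$s{\left(u \right)} = \frac{1}{4 u^{2}}$ ($s{\left(u \right)} = \frac{\frac{1}{4} \frac{1}{u}}{u} = \frac{1}{4 u^{2}}$)
$- \sqrt{-610 + s{\left(64 \right)}} = - \sqrt{-610 + \frac{1}{4 \cdot 4096}} = - \sqrt{-610 + \frac{1}{4} \cdot \frac{1}{4096}} = - \sqrt{-610 + \frac{1}{16384}} = - \sqrt{- \frac{9994239}{16384}} = - \frac{3 i \sqrt{1110471}}{128}$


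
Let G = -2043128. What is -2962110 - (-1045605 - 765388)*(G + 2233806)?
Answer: 345313561144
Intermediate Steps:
-2962110 - (-1045605 - 765388)*(G + 2233806) = -2962110 - (-1045605 - 765388)*(-2043128 + 2233806) = -2962110 - (-1810993)*190678 = -2962110 - 1*(-345316523254) = -2962110 + 345316523254 = 345313561144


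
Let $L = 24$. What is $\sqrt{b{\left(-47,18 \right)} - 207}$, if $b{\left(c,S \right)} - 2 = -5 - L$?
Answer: $3 i \sqrt{26} \approx 15.297 i$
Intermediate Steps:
$b{\left(c,S \right)} = -27$ ($b{\left(c,S \right)} = 2 - 29 = -27$)
$\sqrt{b{\left(-47,18 \right)} - 207} = \sqrt{-27 - 207} = \sqrt{-234} = 3 i \sqrt{26}$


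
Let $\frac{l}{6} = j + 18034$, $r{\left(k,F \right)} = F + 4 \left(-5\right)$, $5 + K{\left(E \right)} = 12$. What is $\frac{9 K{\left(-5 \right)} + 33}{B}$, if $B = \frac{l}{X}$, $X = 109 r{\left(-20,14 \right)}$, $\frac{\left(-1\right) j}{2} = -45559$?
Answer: $- \frac{109}{1137} \approx -0.095866$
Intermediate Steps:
$K{\left(E \right)} = 7$ ($K{\left(E \right)} = -5 + 12 = 7$)
$r{\left(k,F \right)} = -20 + F$ ($r{\left(k,F \right)} = F - 20 = -20 + F$)
$j = 91118$ ($j = \left(-2\right) \left(-45559\right) = 91118$)
$l = 654912$ ($l = 6 \left(91118 + 18034\right) = 6 \cdot 109152 = 654912$)
$X = -654$ ($X = 109 \left(-20 + 14\right) = 109 \left(-6\right) = -654$)
$B = - \frac{109152}{109}$ ($B = \frac{654912}{-654} = 654912 \left(- \frac{1}{654}\right) = - \frac{109152}{109} \approx -1001.4$)
$\frac{9 K{\left(-5 \right)} + 33}{B} = \frac{9 \cdot 7 + 33}{- \frac{109152}{109}} = \left(63 + 33\right) \left(- \frac{109}{109152}\right) = 96 \left(- \frac{109}{109152}\right) = - \frac{109}{1137}$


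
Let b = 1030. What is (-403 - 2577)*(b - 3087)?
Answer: 6129860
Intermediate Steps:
(-403 - 2577)*(b - 3087) = (-403 - 2577)*(1030 - 3087) = -2980*(-2057) = 6129860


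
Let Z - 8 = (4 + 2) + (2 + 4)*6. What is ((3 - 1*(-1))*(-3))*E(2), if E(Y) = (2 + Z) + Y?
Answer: -648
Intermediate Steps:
Z = 50 (Z = 8 + ((4 + 2) + (2 + 4)*6) = 8 + (6 + 6*6) = 8 + (6 + 36) = 8 + 42 = 50)
E(Y) = 52 + Y (E(Y) = (2 + 50) + Y = 52 + Y)
((3 - 1*(-1))*(-3))*E(2) = ((3 - 1*(-1))*(-3))*(52 + 2) = ((3 + 1)*(-3))*54 = (4*(-3))*54 = -12*54 = -648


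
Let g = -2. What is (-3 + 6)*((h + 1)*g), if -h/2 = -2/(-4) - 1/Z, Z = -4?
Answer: 3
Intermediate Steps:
h = -3/2 (h = -2*(-2/(-4) - 1/(-4)) = -2*(-2*(-¼) - 1*(-¼)) = -2*(½ + ¼) = -2*¾ = -3/2 ≈ -1.5000)
(-3 + 6)*((h + 1)*g) = (-3 + 6)*((-3/2 + 1)*(-2)) = 3*(-½*(-2)) = 3*1 = 3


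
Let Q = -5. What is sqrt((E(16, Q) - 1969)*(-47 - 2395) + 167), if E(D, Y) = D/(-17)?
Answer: sqrt(1390310609)/17 ≈ 2193.3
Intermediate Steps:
E(D, Y) = -D/17 (E(D, Y) = D*(-1/17) = -D/17)
sqrt((E(16, Q) - 1969)*(-47 - 2395) + 167) = sqrt((-1/17*16 - 1969)*(-47 - 2395) + 167) = sqrt((-16/17 - 1969)*(-2442) + 167) = sqrt(-33489/17*(-2442) + 167) = sqrt(81780138/17 + 167) = sqrt(81782977/17) = sqrt(1390310609)/17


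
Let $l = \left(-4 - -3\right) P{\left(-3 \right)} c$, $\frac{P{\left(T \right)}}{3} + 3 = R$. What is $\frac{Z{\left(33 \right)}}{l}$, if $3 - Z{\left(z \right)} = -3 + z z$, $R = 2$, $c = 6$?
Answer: $- \frac{361}{6} \approx -60.167$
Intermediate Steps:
$P{\left(T \right)} = -3$ ($P{\left(T \right)} = -9 + 3 \cdot 2 = -9 + 6 = -3$)
$Z{\left(z \right)} = 6 - z^{2}$ ($Z{\left(z \right)} = 3 - \left(-3 + z z\right) = 3 - \left(-3 + z^{2}\right) = 6 - z^{2}$)
$l = 18$ ($l = \left(-4 - -3\right) \left(-3\right) 6 = \left(-4 + 3\right) \left(-3\right) 6 = \left(-1\right) \left(-3\right) 6 = 3 \cdot 6 = 18$)
$\frac{Z{\left(33 \right)}}{l} = \frac{6 - 33^{2}}{18} = \left(6 - 1089\right) \frac{1}{18} = \left(-1083\right) \frac{1}{18} = - \frac{361}{6}$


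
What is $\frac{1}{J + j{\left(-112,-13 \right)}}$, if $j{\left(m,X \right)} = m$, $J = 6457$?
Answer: $\frac{1}{6345} \approx 0.0001576$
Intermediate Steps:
$\frac{1}{J + j{\left(-112,-13 \right)}} = \frac{1}{6457 - 112} = \frac{1}{6345}$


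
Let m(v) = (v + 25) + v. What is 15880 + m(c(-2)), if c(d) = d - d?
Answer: 15905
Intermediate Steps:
c(d) = 0
m(v) = 25 + 2*v (m(v) = (25 + v) + v = 25 + 2*v)
15880 + m(c(-2)) = 15880 + (25 + 2*0) = 15880 + (25 + 0) = 15880 + 25 = 15905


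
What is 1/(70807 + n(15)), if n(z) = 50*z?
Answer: 1/71557 ≈ 1.3975e-5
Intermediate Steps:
1/(70807 + n(15)) = 1/(70807 + 50*15) = 1/(70807 + 750) = 1/71557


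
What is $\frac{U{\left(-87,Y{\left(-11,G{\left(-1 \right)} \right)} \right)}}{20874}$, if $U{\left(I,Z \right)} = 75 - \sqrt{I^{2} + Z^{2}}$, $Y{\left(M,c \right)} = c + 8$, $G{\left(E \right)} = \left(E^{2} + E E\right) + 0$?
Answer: $\frac{25}{6958} - \frac{\sqrt{7669}}{20874} \approx -0.00060232$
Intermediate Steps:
$G{\left(E \right)} = 2 E^{2}$ ($G{\left(E \right)} = \left(E^{2} + E^{2}\right) + 0 = 2 E^{2} + 0 = 2 E^{2}$)
$Y{\left(M,c \right)} = 8 + c$
$\frac{U{\left(-87,Y{\left(-11,G{\left(-1 \right)} \right)} \right)}}{20874} = \frac{75 - \sqrt{\left(-87\right)^{2} + \left(8 + 2 \left(-1\right)^{2}\right)^{2}}}{20874} = \left(75 - \sqrt{7569 + \left(8 + 2 \cdot 1\right)^{2}}\right) \frac{1}{20874} = \left(75 - \sqrt{7569 + \left(8 + 2\right)^{2}}\right) \frac{1}{20874} = \left(75 - \sqrt{7569 + 10^{2}}\right) \frac{1}{20874} = \left(75 - \sqrt{7569 + 100}\right) \frac{1}{20874} = \left(75 - \sqrt{7669}\right) \frac{1}{20874} = \frac{25}{6958} - \frac{\sqrt{7669}}{20874}$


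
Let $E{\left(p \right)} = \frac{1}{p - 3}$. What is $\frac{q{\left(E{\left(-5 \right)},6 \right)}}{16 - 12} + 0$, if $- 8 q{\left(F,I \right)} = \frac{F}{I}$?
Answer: $\frac{1}{1536} \approx 0.00065104$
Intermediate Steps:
$E{\left(p \right)} = \frac{1}{-3 + p}$
$q{\left(F,I \right)} = - \frac{F}{8 I}$ ($q{\left(F,I \right)} = - \frac{F \frac{1}{I}}{8} = - \frac{F}{8 I}$)
$\frac{q{\left(E{\left(-5 \right)},6 \right)}}{16 - 12} + 0 = \frac{\left(- \frac{1}{8}\right) \frac{1}{-3 - 5} \cdot \frac{1}{6}}{16 - 12} + 0 = \frac{\left(- \frac{1}{8}\right) \frac{1}{-8} \cdot \frac{1}{6}}{4} + 0 = \left(- \frac{1}{8}\right) \left(- \frac{1}{8}\right) \frac{1}{6} \cdot \frac{1}{4} + 0 = \frac{1}{384} \cdot \frac{1}{4} + 0 = \frac{1}{1536} + 0 = \frac{1}{1536}$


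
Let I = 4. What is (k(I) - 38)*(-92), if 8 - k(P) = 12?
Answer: 3864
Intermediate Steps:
k(P) = -4 (k(P) = 8 - 1*12 = 8 - 12 = -4)
(k(I) - 38)*(-92) = (-4 - 38)*(-92) = -42*(-92) = 3864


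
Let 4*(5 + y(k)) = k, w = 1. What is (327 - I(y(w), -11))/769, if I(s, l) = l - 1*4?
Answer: 342/769 ≈ 0.44473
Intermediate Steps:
y(k) = -5 + k/4
I(s, l) = -4 + l (I(s, l) = l - 4 = -4 + l)
(327 - I(y(w), -11))/769 = (327 - (-4 - 11))/769 = (327 - 1*(-15))*(1/769) = (327 + 15)*(1/769) = 342*(1/769) = 342/769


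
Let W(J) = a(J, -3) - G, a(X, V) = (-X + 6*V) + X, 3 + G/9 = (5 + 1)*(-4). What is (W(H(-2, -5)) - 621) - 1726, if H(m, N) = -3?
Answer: -2122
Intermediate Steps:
G = -243 (G = -27 + 9*((5 + 1)*(-4)) = -27 + 9*(6*(-4)) = -27 + 9*(-24) = -27 - 216 = -243)
a(X, V) = 6*V
W(J) = 225 (W(J) = 6*(-3) - 1*(-243) = -18 + 243 = 225)
(W(H(-2, -5)) - 621) - 1726 = (225 - 621) - 1726 = -396 - 1726 = -2122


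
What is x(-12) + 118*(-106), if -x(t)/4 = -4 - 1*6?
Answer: -12468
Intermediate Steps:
x(t) = 40 (x(t) = -4*(-4 - 1*6) = -4*(-4 - 6) = -4*(-10) = 40)
x(-12) + 118*(-106) = 40 + 118*(-106) = 40 - 12508 = -12468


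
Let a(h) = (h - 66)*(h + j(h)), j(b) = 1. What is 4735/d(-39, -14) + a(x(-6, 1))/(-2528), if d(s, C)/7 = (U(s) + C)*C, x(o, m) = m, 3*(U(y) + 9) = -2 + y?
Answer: 932791/681296 ≈ 1.3691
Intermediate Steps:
U(y) = -29/3 + y/3 (U(y) = -9 + (-2 + y)/3 = -9 + (-⅔ + y/3) = -29/3 + y/3)
d(s, C) = 7*C*(-29/3 + C + s/3) (d(s, C) = 7*(((-29/3 + s/3) + C)*C) = 7*((-29/3 + C + s/3)*C) = 7*(C*(-29/3 + C + s/3)) = 7*C*(-29/3 + C + s/3))
a(h) = (1 + h)*(-66 + h) (a(h) = (h - 66)*(h + 1) = (-66 + h)*(1 + h) = (1 + h)*(-66 + h))
4735/d(-39, -14) + a(x(-6, 1))/(-2528) = 4735/(((7/3)*(-14)*(-29 - 39 + 3*(-14)))) + (-66 + 1² - 65*1)/(-2528) = 4735/(((7/3)*(-14)*(-29 - 39 - 42))) + (-66 + 1 - 65)*(-1/2528) = 4735/(((7/3)*(-14)*(-110))) - 130*(-1/2528) = 4735/(10780/3) + 65/1264 = 4735*(3/10780) + 65/1264 = 2841/2156 + 65/1264 = 932791/681296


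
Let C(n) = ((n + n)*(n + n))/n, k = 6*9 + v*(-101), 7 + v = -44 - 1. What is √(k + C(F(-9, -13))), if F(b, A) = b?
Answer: √5270 ≈ 72.595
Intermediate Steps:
v = -52 (v = -7 + (-44 - 1) = -7 - 45 = -52)
k = 5306 (k = 6*9 - 52*(-101) = 54 + 5252 = 5306)
C(n) = 4*n (C(n) = ((2*n)*(2*n))/n = (4*n²)/n = 4*n)
√(k + C(F(-9, -13))) = √(5306 + 4*(-9)) = √(5306 - 36) = √5270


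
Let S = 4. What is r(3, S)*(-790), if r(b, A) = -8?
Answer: 6320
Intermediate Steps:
r(3, S)*(-790) = -8*(-790) = 6320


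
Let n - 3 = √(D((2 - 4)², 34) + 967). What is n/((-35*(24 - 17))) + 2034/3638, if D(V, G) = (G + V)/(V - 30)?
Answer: 243708/445655 - 2*√40794/3185 ≈ 0.42002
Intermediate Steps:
D(V, G) = (G + V)/(-30 + V)
n = 3 + 2*√40794/13 (n = 3 + √((34 + (2 - 4)²)/(-30 + (2 - 4)²) + 967) = 3 + √((34 + (-2)²)/(-30 + (-2)²) + 967) = 3 + √((34 + 4)/(-30 + 4) + 967) = 3 + √(38/(-26) + 967) = 3 + √(-1/26*38 + 967) = 3 + √(-19/13 + 967) = 3 + √(12552/13) = 3 + 2*√40794/13 ≈ 34.073)
n/((-35*(24 - 17))) + 2034/3638 = (3 + 2*√40794/13)/((-35*(24 - 17))) + 2034/3638 = (3 + 2*√40794/13)/((-35*7)) + 2034*(1/3638) = (3 + 2*√40794/13)/(-245) + 1017/1819 = (3 + 2*√40794/13)*(-1/245) + 1017/1819 = (-3/245 - 2*√40794/3185) + 1017/1819 = 243708/445655 - 2*√40794/3185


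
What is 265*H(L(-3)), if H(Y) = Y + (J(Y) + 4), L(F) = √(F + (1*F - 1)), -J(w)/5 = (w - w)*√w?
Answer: 1060 + 265*I*√7 ≈ 1060.0 + 701.12*I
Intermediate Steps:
J(w) = 0 (J(w) = -5*(w - w)*√w = -0*√w = -5*0 = 0)
L(F) = √(-1 + 2*F) (L(F) = √(F + (F - 1)) = √(F + (-1 + F)) = √(-1 + 2*F))
H(Y) = 4 + Y (H(Y) = Y + (0 + 4) = Y + 4 = 4 + Y)
265*H(L(-3)) = 265*(4 + √(-1 + 2*(-3))) = 265*(4 + √(-1 - 6)) = 265*(4 + √(-7)) = 265*(4 + I*√7) = 1060 + 265*I*√7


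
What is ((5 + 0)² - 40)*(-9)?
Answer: 135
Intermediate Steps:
((5 + 0)² - 40)*(-9) = (5² - 40)*(-9) = (25 - 40)*(-9) = -15*(-9) = 135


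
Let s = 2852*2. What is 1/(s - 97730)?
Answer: -1/92026 ≈ -1.0866e-5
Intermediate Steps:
s = 5704
1/(s - 97730) = 1/(5704 - 97730) = 1/(-92026) = -1/92026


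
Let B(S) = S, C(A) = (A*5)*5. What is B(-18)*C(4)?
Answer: -1800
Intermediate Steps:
C(A) = 25*A (C(A) = (5*A)*5 = 25*A)
B(-18)*C(4) = -450*4 = -18*100 = -1800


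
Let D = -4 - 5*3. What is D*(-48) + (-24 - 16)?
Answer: 872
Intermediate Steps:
D = -19 (D = -4 - 15 = -19)
D*(-48) + (-24 - 16) = -19*(-48) + (-24 - 16) = 912 - 40 = 872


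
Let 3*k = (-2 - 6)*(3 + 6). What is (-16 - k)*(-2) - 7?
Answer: -23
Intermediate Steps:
k = -24 (k = ((-2 - 6)*(3 + 6))/3 = (-8*9)/3 = (1/3)*(-72) = -24)
(-16 - k)*(-2) - 7 = (-16 - 1*(-24))*(-2) - 7 = (-16 + 24)*(-2) - 7 = 8*(-2) - 7 = -16 - 7 = -23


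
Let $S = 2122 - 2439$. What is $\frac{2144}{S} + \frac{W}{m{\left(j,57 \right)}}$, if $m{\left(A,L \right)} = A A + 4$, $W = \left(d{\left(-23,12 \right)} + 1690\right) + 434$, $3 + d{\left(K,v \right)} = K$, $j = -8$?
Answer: $\frac{259637}{10778} \approx 24.09$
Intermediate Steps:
$d{\left(K,v \right)} = -3 + K$
$W = 2098$ ($W = \left(\left(-3 - 23\right) + 1690\right) + 434 = \left(-26 + 1690\right) + 434 = 1664 + 434 = 2098$)
$m{\left(A,L \right)} = 4 + A^{2}$ ($m{\left(A,L \right)} = A^{2} + 4 = 4 + A^{2}$)
$S = -317$ ($S = 2122 - 2439 = -317$)
$\frac{2144}{S} + \frac{W}{m{\left(j,57 \right)}} = \frac{2144}{-317} + \frac{2098}{4 + \left(-8\right)^{2}} = 2144 \left(- \frac{1}{317}\right) + \frac{2098}{4 + 64} = - \frac{2144}{317} + \frac{2098}{68} = - \frac{2144}{317} + 2098 \cdot \frac{1}{68} = - \frac{2144}{317} + \frac{1049}{34} = \frac{259637}{10778}$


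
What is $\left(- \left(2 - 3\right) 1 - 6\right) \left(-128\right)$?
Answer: $640$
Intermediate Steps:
$\left(- \left(2 - 3\right) 1 - 6\right) \left(-128\right) = \left(- \left(-1\right) 1 - 6\right) \left(-128\right) = \left(\left(-1\right) \left(-1\right) - 6\right) \left(-128\right) = \left(1 - 6\right) \left(-128\right) = \left(-5\right) \left(-128\right) = 640$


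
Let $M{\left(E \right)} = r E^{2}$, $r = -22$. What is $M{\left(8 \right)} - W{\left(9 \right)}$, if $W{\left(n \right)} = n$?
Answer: $-1417$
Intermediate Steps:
$M{\left(E \right)} = - 22 E^{2}$
$M{\left(8 \right)} - W{\left(9 \right)} = - 22 \cdot 8^{2} - 9 = \left(-22\right) 64 - 9 = -1408 - 9 = -1417$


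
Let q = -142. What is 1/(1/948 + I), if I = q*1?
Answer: -948/134615 ≈ -0.0070423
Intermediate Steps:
I = -142 (I = -142*1 = -142)
1/(1/948 + I) = 1/(1/948 - 142) = 1/(-134615/948) = -948/134615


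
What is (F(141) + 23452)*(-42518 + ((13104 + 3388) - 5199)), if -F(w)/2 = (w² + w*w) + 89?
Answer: 1756406250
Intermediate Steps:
F(w) = -178 - 4*w² (F(w) = -2*((w² + w*w) + 89) = -2*((w² + w²) + 89) = -2*(2*w² + 89) = -2*(89 + 2*w²) = -178 - 4*w²)
(F(141) + 23452)*(-42518 + ((13104 + 3388) - 5199)) = ((-178 - 4*141²) + 23452)*(-42518 + ((13104 + 3388) - 5199)) = ((-178 - 4*19881) + 23452)*(-42518 + (16492 - 5199)) = ((-178 - 79524) + 23452)*(-42518 + 11293) = (-79702 + 23452)*(-31225) = -56250*(-31225) = 1756406250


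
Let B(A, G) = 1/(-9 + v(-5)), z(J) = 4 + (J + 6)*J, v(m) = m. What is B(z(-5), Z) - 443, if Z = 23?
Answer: -6203/14 ≈ -443.07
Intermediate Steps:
z(J) = 4 + J*(6 + J) (z(J) = 4 + (6 + J)*J = 4 + J*(6 + J))
B(A, G) = -1/14 (B(A, G) = 1/(-9 - 5) = 1/(-14) = -1/14)
B(z(-5), Z) - 443 = -1/14 - 443 = -6203/14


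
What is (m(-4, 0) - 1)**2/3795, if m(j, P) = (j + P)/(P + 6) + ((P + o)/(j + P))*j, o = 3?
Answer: 16/34155 ≈ 0.00046845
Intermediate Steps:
m(j, P) = (P + j)/(6 + P) + j*(3 + P)/(P + j) (m(j, P) = (j + P)/(P + 6) + ((P + 3)/(j + P))*j = (P + j)/(6 + P) + ((3 + P)/(P + j))*j = (P + j)/(6 + P) + j*(3 + P)/(P + j))
(m(-4, 0) - 1)**2/3795 = ((0**2 + (-4)**2 + 18*(-4) - 4*0**2 + 11*0*(-4))/(0**2 + 6*0 + 6*(-4) + 0*(-4)) - 1)**2/3795 = ((0 + 16 - 72 - 4*0 + 0)/(0 + 0 - 24 + 0) - 1)**2*(1/3795) = ((0 + 16 - 72 + 0 + 0)/(-24) - 1)**2*(1/3795) = (-1/24*(-56) - 1)**2*(1/3795) = (7/3 - 1)**2*(1/3795) = (4/3)**2*(1/3795) = (16/9)*(1/3795) = 16/34155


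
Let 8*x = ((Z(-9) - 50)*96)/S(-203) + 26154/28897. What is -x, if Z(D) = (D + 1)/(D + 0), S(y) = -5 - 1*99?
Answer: -2004227/346764 ≈ -5.7798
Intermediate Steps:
S(y) = -104 (S(y) = -5 - 99 = -104)
Z(D) = (1 + D)/D
x = 2004227/346764 (x = ((((1 - 9)/(-9) - 50)*96)/(-104) + 26154/28897)/8 = (((-⅑*(-8) - 50)*96)*(-1/104) + 26154*(1/28897))/8 = (((8/9 - 50)*96)*(-1/104) + 26154/28897)/8 = (-442/9*96*(-1/104) + 26154/28897)/8 = (-14144/3*(-1/104) + 26154/28897)/8 = (136/3 + 26154/28897)/8 = (⅛)*(4008454/86691) = 2004227/346764 ≈ 5.7798)
-x = -1*2004227/346764 = -2004227/346764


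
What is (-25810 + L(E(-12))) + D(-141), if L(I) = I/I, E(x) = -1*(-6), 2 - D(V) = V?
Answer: -25666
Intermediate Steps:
D(V) = 2 - V
E(x) = 6
L(I) = 1
(-25810 + L(E(-12))) + D(-141) = (-25810 + 1) + (2 - 1*(-141)) = -25809 + (2 + 141) = -25809 + 143 = -25666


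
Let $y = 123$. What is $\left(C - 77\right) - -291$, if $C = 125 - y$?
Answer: $216$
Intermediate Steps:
$C = 2$ ($C = 125 - 123 = 2$)
$\left(C - 77\right) - -291 = \left(2 - 77\right) - -291 = -75 + 291 = 216$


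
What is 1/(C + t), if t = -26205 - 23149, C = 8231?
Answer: -1/41123 ≈ -2.4317e-5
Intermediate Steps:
t = -49354
1/(C + t) = 1/(8231 - 49354) = 1/(-41123) = -1/41123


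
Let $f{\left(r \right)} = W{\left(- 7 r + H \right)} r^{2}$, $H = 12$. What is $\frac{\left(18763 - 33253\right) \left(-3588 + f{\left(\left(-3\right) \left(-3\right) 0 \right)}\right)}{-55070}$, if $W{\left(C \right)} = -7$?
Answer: $- \frac{5199012}{5507} \approx -944.07$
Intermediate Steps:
$f{\left(r \right)} = - 7 r^{2}$
$\frac{\left(18763 - 33253\right) \left(-3588 + f{\left(\left(-3\right) \left(-3\right) 0 \right)}\right)}{-55070} = \frac{\left(18763 - 33253\right) \left(-3588 - 7 \left(\left(-3\right) \left(-3\right) 0\right)^{2}\right)}{-55070} = - 14490 \left(-3588 - 7 \left(9 \cdot 0\right)^{2}\right) \left(- \frac{1}{55070}\right) = - 14490 \left(-3588 - 7 \cdot 0^{2}\right) \left(- \frac{1}{55070}\right) = - 14490 \left(-3588 - 0\right) \left(- \frac{1}{55070}\right) = - 14490 \left(-3588 + 0\right) \left(- \frac{1}{55070}\right) = \left(-14490\right) \left(-3588\right) \left(- \frac{1}{55070}\right) = 51990120 \left(- \frac{1}{55070}\right) = - \frac{5199012}{5507}$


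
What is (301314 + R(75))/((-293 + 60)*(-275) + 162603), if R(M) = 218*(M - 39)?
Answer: 9093/6667 ≈ 1.3639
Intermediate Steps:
R(M) = -8502 + 218*M (R(M) = 218*(-39 + M) = -8502 + 218*M)
(301314 + R(75))/((-293 + 60)*(-275) + 162603) = (301314 + (-8502 + 218*75))/((-293 + 60)*(-275) + 162603) = (301314 + (-8502 + 16350))/(-233*(-275) + 162603) = (301314 + 7848)/(64075 + 162603) = 309162/226678 = 309162*(1/226678) = 9093/6667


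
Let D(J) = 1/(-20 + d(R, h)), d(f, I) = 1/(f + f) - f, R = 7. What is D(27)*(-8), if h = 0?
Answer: 112/377 ≈ 0.29708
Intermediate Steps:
d(f, I) = 1/(2*f) - f
D(J) = -14/377 (D(J) = 1/(-20 + ((½)/7 - 1*7)) = 1/(-20 + ((½)*(⅐) - 7)) = 1/(-20 + (1/14 - 7)) = 1/(-20 - 97/14) = 1/(-377/14) = -14/377)
D(27)*(-8) = -14/377*(-8) = 112/377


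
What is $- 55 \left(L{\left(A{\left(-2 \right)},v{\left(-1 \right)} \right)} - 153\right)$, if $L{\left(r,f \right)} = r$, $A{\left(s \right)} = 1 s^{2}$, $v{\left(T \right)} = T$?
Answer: $8195$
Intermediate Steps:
$A{\left(s \right)} = s^{2}$
$- 55 \left(L{\left(A{\left(-2 \right)},v{\left(-1 \right)} \right)} - 153\right) = - 55 \left(\left(-2\right)^{2} - 153\right) = - 55 \left(4 - 153\right) = \left(-55\right) \left(-149\right) = 8195$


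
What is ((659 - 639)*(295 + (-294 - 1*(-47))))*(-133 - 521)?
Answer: -627840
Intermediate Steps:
((659 - 639)*(295 + (-294 - 1*(-47))))*(-133 - 521) = (20*(295 + (-294 + 47)))*(-654) = (20*(295 - 247))*(-654) = (20*48)*(-654) = 960*(-654) = -627840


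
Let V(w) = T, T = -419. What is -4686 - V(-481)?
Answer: -4267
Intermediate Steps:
V(w) = -419
-4686 - V(-481) = -4686 - 1*(-419) = -4686 + 419 = -4267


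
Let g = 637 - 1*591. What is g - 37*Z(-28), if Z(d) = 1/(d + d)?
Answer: 2613/56 ≈ 46.661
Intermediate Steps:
g = 46 (g = 637 - 591 = 46)
Z(d) = 1/(2*d)
g - 37*Z(-28) = 46 - 37/(2*(-28)) = 46 - 37*(-1)/(2*28) = 46 - 37*(-1/56) = 46 + 37/56 = 2613/56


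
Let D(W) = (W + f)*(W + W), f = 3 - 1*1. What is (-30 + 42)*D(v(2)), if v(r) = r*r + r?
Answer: 1152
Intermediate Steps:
v(r) = r + r**2 (v(r) = r**2 + r = r + r**2)
f = 2 (f = 3 - 1 = 2)
D(W) = 2*W*(2 + W) (D(W) = (W + 2)*(W + W) = (2 + W)*(2*W) = 2*W*(2 + W))
(-30 + 42)*D(v(2)) = (-30 + 42)*(2*(2*(1 + 2))*(2 + 2*(1 + 2))) = 12*(2*(2*3)*(2 + 2*3)) = 12*(2*6*(2 + 6)) = 12*(2*6*8) = 12*96 = 1152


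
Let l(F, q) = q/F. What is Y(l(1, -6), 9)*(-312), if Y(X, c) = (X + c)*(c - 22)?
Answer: 12168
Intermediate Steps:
Y(X, c) = (-22 + c)*(X + c) (Y(X, c) = (X + c)*(-22 + c) = (-22 + c)*(X + c))
Y(l(1, -6), 9)*(-312) = (9² - (-132)/1 - 22*9 - 6/1*9)*(-312) = (81 - (-132) - 198 - 6*1*9)*(-312) = (81 - 22*(-6) - 198 - 6*9)*(-312) = (81 + 132 - 198 - 54)*(-312) = -39*(-312) = 12168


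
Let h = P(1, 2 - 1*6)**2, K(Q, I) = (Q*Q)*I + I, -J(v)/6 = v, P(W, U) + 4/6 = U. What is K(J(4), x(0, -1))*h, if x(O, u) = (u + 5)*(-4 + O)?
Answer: -1809472/9 ≈ -2.0105e+5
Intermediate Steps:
P(W, U) = -2/3 + U
x(O, u) = (-4 + O)*(5 + u) (x(O, u) = (5 + u)*(-4 + O) = (-4 + O)*(5 + u))
J(v) = -6*v
K(Q, I) = I + I*Q**2 (K(Q, I) = Q**2*I + I = I*Q**2 + I = I + I*Q**2)
h = 196/9 (h = (-2/3 + (2 - 1*6))**2 = (-2/3 + (2 - 6))**2 = (-2/3 - 4)**2 = (-14/3)**2 = 196/9 ≈ 21.778)
K(J(4), x(0, -1))*h = ((-20 - 4*(-1) + 5*0 + 0*(-1))*(1 + (-6*4)**2))*(196/9) = ((-20 + 4 + 0 + 0)*(1 + (-24)**2))*(196/9) = -16*(1 + 576)*(196/9) = -16*577*(196/9) = -9232*196/9 = -1809472/9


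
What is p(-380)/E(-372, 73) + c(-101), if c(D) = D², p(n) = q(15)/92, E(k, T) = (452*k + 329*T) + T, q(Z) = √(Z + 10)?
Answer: 135193526563/13252968 ≈ 10201.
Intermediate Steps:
q(Z) = √(10 + Z)
E(k, T) = 330*T + 452*k (E(k, T) = (329*T + 452*k) + T = 330*T + 452*k)
p(n) = 5/92 (p(n) = √(10 + 15)/92 = √25*(1/92) = 5*(1/92) = 5/92)
p(-380)/E(-372, 73) + c(-101) = 5/(92*(330*73 + 452*(-372))) + (-101)² = 5/(92*(24090 - 168144)) + 10201 = (5/92)/(-144054) + 10201 = (5/92)*(-1/144054) + 10201 = -5/13252968 + 10201 = 135193526563/13252968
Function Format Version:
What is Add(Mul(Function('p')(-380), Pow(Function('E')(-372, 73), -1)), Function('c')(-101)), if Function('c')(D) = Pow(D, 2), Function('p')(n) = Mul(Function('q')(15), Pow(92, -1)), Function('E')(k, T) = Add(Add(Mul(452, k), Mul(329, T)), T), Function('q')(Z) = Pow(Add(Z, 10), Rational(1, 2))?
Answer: Rational(135193526563, 13252968) ≈ 10201.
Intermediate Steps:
Function('q')(Z) = Pow(Add(10, Z), Rational(1, 2))
Function('E')(k, T) = Add(Mul(330, T), Mul(452, k)) (Function('E')(k, T) = Add(Add(Mul(329, T), Mul(452, k)), T) = Add(Mul(330, T), Mul(452, k)))
Function('p')(n) = Rational(5, 92) (Function('p')(n) = Mul(Pow(Add(10, 15), Rational(1, 2)), Pow(92, -1)) = Mul(Pow(25, Rational(1, 2)), Rational(1, 92)) = Mul(5, Rational(1, 92)) = Rational(5, 92))
Add(Mul(Function('p')(-380), Pow(Function('E')(-372, 73), -1)), Function('c')(-101)) = Add(Mul(Rational(5, 92), Pow(Add(Mul(330, 73), Mul(452, -372)), -1)), Pow(-101, 2)) = Add(Mul(Rational(5, 92), Pow(Add(24090, -168144), -1)), 10201) = Add(Mul(Rational(5, 92), Pow(-144054, -1)), 10201) = Add(Mul(Rational(5, 92), Rational(-1, 144054)), 10201) = Add(Rational(-5, 13252968), 10201) = Rational(135193526563, 13252968)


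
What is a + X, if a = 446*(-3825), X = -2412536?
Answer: -4118486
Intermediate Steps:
a = -1705950
a + X = -1705950 - 2412536 = -4118486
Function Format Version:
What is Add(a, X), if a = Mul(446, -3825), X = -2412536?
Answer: -4118486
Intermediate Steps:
a = -1705950
Add(a, X) = Add(-1705950, -2412536) = -4118486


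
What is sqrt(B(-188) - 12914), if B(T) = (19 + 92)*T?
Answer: I*sqrt(33782) ≈ 183.8*I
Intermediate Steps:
B(T) = 111*T
sqrt(B(-188) - 12914) = sqrt(111*(-188) - 12914) = sqrt(-20868 - 12914) = sqrt(-33782) = I*sqrt(33782)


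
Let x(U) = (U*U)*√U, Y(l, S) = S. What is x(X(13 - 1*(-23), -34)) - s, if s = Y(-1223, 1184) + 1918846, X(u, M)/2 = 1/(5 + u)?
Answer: -1920030 + 4*√82/68921 ≈ -1.9200e+6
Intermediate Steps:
X(u, M) = 2/(5 + u)
x(U) = U^(5/2) (x(U) = U²*√U = U^(5/2))
s = 1920030 (s = 1184 + 1918846 = 1920030)
x(X(13 - 1*(-23), -34)) - s = (2/(5 + (13 - 1*(-23))))^(5/2) - 1*1920030 = (2/(5 + (13 + 23)))^(5/2) - 1920030 = (2/(5 + 36))^(5/2) - 1920030 = (2/41)^(5/2) - 1920030 = 4*√82/68921 - 1920030 = -1920030 + 4*√82/68921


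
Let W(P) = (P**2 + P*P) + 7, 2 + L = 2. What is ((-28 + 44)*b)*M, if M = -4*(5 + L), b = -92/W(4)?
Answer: 29440/39 ≈ 754.87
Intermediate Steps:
L = 0 (L = -2 + 2 = 0)
W(P) = 7 + 2*P**2 (W(P) = (P**2 + P**2) + 7 = 2*P**2 + 7 = 7 + 2*P**2)
b = -92/39 (b = -92/(7 + 2*4**2) = -92/(7 + 2*16) = -92/(7 + 32) = -92/39 ≈ -2.3590)
M = -20 (M = -4*(5 + 0) = -4*5 = -20)
((-28 + 44)*b)*M = ((-28 + 44)*(-92/39))*(-20) = (16*(-92/39))*(-20) = -1472/39*(-20) = 29440/39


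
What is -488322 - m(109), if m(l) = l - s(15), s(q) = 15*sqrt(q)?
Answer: -488431 + 15*sqrt(15) ≈ -4.8837e+5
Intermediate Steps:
m(l) = l - 15*sqrt(15)
-488322 - m(109) = -488322 - (109 - 15*sqrt(15)) = -488322 + (-109 + 15*sqrt(15)) = -488431 + 15*sqrt(15)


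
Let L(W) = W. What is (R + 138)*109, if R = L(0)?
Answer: 15042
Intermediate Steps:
R = 0
(R + 138)*109 = (0 + 138)*109 = 138*109 = 15042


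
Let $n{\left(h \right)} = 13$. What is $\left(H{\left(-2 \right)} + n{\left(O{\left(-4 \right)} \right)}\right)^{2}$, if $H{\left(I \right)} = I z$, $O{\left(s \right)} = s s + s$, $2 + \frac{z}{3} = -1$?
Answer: $961$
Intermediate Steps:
$z = -9$ ($z = -6 + 3 \left(-1\right) = -6 - 3 = -9$)
$O{\left(s \right)} = s + s^{2}$ ($O{\left(s \right)} = s^{2} + s = s + s^{2}$)
$H{\left(I \right)} = - 9 I$ ($H{\left(I \right)} = I \left(-9\right) = - 9 I$)
$\left(H{\left(-2 \right)} + n{\left(O{\left(-4 \right)} \right)}\right)^{2} = \left(\left(-9\right) \left(-2\right) + 13\right)^{2} = \left(18 + 13\right)^{2} = 31^{2} = 961$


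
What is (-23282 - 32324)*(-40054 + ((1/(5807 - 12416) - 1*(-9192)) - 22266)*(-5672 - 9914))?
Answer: -74871268293165856/6609 ≈ -1.1329e+13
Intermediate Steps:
(-23282 - 32324)*(-40054 + ((1/(5807 - 12416) - 1*(-9192)) - 22266)*(-5672 - 9914)) = -55606*(-40054 + ((1/(-6609) + 9192) - 22266)*(-15586)) = -55606*(-40054 + ((-1/6609 + 9192) - 22266)*(-15586)) = -55606*(-40054 + (60749927/6609 - 22266)*(-15586)) = -55606*(-40054 - 86406067/6609*(-15586)) = -55606*(-40054 + 1346724960262/6609) = -55606*1346460243376/6609 = -74871268293165856/6609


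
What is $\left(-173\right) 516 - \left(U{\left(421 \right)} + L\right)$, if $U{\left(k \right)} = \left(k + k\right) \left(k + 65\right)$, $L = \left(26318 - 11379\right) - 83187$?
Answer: $-430232$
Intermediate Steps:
$L = -68248$ ($L = 14939 - 83187 = -68248$)
$U{\left(k \right)} = 2 k \left(65 + k\right)$
$\left(-173\right) 516 - \left(U{\left(421 \right)} + L\right) = \left(-173\right) 516 - \left(2 \cdot 421 \left(65 + 421\right) - 68248\right) = -89268 - \left(2 \cdot 421 \cdot 486 - 68248\right) = -89268 - \left(409212 - 68248\right) = -89268 - 340964 = -430232$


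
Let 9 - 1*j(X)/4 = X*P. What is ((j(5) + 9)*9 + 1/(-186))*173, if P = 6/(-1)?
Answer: 47784157/186 ≈ 2.5690e+5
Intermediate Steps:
P = -6 (P = 6*(-1) = -6)
j(X) = 36 + 24*X (j(X) = 36 - 4*X*(-6) = 36 - (-24)*X = 36 + 24*X)
((j(5) + 9)*9 + 1/(-186))*173 = (((36 + 24*5) + 9)*9 + 1/(-186))*173 = (((36 + 120) + 9)*9 - 1/186)*173 = ((156 + 9)*9 - 1/186)*173 = (165*9 - 1/186)*173 = (1485 - 1/186)*173 = (276209/186)*173 = 47784157/186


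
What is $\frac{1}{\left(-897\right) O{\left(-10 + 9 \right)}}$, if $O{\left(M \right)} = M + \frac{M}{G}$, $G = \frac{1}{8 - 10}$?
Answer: $- \frac{1}{897} \approx -0.0011148$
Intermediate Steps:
$G = - \frac{1}{2}$ ($G = \frac{1}{-2} = - \frac{1}{2} \approx -0.5$)
$O{\left(M \right)} = - M$ ($O{\left(M \right)} = M + \frac{M}{- \frac{1}{2}} = M + M \left(-2\right) = M - 2 M = - M$)
$\frac{1}{\left(-897\right) O{\left(-10 + 9 \right)}} = \frac{1}{\left(-897\right) \left(- (-10 + 9)\right)} = \frac{1}{\left(-897\right) \left(\left(-1\right) \left(-1\right)\right)} = \frac{1}{\left(-897\right) 1} = \frac{1}{-897} = - \frac{1}{897}$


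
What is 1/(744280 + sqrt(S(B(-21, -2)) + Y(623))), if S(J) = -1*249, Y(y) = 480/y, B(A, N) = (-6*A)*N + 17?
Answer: 463686440/345112543717847 - 3*I*sqrt(10705009)/345112543717847 ≈ 1.3436e-6 - 2.8442e-11*I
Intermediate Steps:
B(A, N) = 17 - 6*A*N (B(A, N) = -6*A*N + 17 = 17 - 6*A*N)
S(J) = -249
1/(744280 + sqrt(S(B(-21, -2)) + Y(623))) = 1/(744280 + sqrt(-249 + 480/623)) = 1/(744280 + sqrt(-154647/623)) = 1/(744280 + 3*I*sqrt(10705009)/623)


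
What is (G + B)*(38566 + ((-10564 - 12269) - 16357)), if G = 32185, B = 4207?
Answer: -22708608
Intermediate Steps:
(G + B)*(38566 + ((-10564 - 12269) - 16357)) = (32185 + 4207)*(38566 + ((-10564 - 12269) - 16357)) = 36392*(38566 + (-22833 - 16357)) = 36392*(38566 - 39190) = 36392*(-624) = -22708608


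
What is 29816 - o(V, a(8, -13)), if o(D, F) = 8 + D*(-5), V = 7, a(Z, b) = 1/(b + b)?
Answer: 29843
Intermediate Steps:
a(Z, b) = 1/(2*b)
o(D, F) = 8 - 5*D
29816 - o(V, a(8, -13)) = 29816 - (8 - 5*7) = 29816 - (8 - 35) = 29816 - 1*(-27) = 29816 + 27 = 29843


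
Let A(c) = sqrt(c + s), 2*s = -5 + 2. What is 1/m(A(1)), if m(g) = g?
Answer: -I*sqrt(2) ≈ -1.4142*I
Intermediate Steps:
s = -3/2 (s = (-5 + 2)/2 = (1/2)*(-3) = -3/2 ≈ -1.5000)
A(c) = sqrt(-3/2 + c) (A(c) = sqrt(c - 3/2) = sqrt(-3/2 + c))
1/m(A(1)) = 1/(sqrt(-6 + 4*1)/2) = 1/(sqrt(-6 + 4)/2) = 1/(sqrt(-2)/2) = 1/((I*sqrt(2))/2) = 1/(I*sqrt(2)/2) = -I*sqrt(2)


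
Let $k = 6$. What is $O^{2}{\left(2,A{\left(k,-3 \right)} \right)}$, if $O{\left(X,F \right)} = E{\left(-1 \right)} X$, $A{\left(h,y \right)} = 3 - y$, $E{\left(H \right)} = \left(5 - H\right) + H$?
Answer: $100$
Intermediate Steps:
$E{\left(H \right)} = 5$
$O{\left(X,F \right)} = 5 X$
$O^{2}{\left(2,A{\left(k,-3 \right)} \right)} = \left(5 \cdot 2\right)^{2} = 10^{2} = 100$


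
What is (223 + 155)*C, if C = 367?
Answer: 138726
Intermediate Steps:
(223 + 155)*C = (223 + 155)*367 = 378*367 = 138726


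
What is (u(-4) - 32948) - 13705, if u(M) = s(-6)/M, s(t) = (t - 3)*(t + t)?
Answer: -46680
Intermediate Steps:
s(t) = 2*t*(-3 + t) (s(t) = (-3 + t)*(2*t) = 2*t*(-3 + t))
u(M) = 108/M (u(M) = (2*(-6)*(-3 - 6))/M = (2*(-6)*(-9))/M = 108/M)
(u(-4) - 32948) - 13705 = (108/(-4) - 32948) - 13705 = (108*(-1/4) - 32948) - 13705 = (-27 - 32948) - 13705 = -32975 - 13705 = -46680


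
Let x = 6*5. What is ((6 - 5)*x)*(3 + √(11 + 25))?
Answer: 270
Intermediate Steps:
x = 30
((6 - 5)*x)*(3 + √(11 + 25)) = ((6 - 5)*30)*(3 + √(11 + 25)) = (1*30)*(3 + √36) = 30*(3 + 6) = 30*9 = 270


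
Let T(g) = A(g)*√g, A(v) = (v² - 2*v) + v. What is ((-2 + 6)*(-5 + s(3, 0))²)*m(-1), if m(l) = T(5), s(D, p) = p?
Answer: 2000*√5 ≈ 4472.1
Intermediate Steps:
A(v) = v² - v
T(g) = g^(3/2)*(-1 + g) (T(g) = (g*(-1 + g))*√g = g^(3/2)*(-1 + g))
m(l) = 20*√5 (m(l) = 5^(3/2)*(-1 + 5) = (5*√5)*4 = 20*√5)
((-2 + 6)*(-5 + s(3, 0))²)*m(-1) = ((-2 + 6)*(-5 + 0)²)*(20*√5) = (4*(-5)²)*(20*√5) = (4*25)*(20*√5) = 100*(20*√5) = 2000*√5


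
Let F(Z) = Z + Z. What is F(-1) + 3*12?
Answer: 34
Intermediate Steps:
F(Z) = 2*Z
F(-1) + 3*12 = 2*(-1) + 3*12 = -2 + 36 = 34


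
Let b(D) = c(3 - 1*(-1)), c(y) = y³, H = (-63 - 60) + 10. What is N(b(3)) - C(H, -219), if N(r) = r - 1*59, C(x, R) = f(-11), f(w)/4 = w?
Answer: 49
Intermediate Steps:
H = -113 (H = -123 + 10 = -113)
f(w) = 4*w
b(D) = 64 (b(D) = (3 - 1*(-1))³ = (3 + 1)³ = 4³ = 64)
C(x, R) = -44 (C(x, R) = 4*(-11) = -44)
N(r) = -59 + r (N(r) = r - 59 = -59 + r)
N(b(3)) - C(H, -219) = (-59 + 64) - 1*(-44) = 5 + 44 = 49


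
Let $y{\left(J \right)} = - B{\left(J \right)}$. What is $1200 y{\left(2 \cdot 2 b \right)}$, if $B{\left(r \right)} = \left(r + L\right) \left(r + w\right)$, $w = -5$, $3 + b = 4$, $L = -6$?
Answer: $-2400$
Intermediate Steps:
$b = 1$ ($b = -3 + 4 = 1$)
$B{\left(r \right)} = \left(-6 + r\right) \left(-5 + r\right)$ ($B{\left(r \right)} = \left(r - 6\right) \left(r - 5\right) = \left(-6 + r\right) \left(-5 + r\right)$)
$y{\left(J \right)} = -30 - J^{2} + 11 J$ ($y{\left(J \right)} = - (30 + J^{2} - 11 J) = -30 - J^{2} + 11 J$)
$1200 y{\left(2 \cdot 2 b \right)} = 1200 \left(-30 - \left(2 \cdot 2 \cdot 1\right)^{2} + 11 \cdot 2 \cdot 2 \cdot 1\right) = 1200 \left(-30 - \left(4 \cdot 1\right)^{2} + 11 \cdot 4 \cdot 1\right) = 1200 \left(-30 - 4^{2} + 11 \cdot 4\right) = 1200 \left(-30 - 16 + 44\right) = 1200 \left(-2\right) = -2400$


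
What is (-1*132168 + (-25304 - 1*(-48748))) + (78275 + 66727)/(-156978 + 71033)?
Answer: -9344429182/85945 ≈ -1.0873e+5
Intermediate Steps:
(-1*132168 + (-25304 - 1*(-48748))) + (78275 + 66727)/(-156978 + 71033) = (-132168 + (-25304 + 48748)) + 145002/(-85945) = (-132168 + 23444) + 145002*(-1/85945) = -108724 - 145002/85945 = -9344429182/85945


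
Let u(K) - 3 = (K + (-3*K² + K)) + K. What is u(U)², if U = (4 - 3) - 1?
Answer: 9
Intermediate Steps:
U = 0 (U = 1 - 1 = 0)
u(K) = 3 - 3*K² + 3*K (u(K) = 3 + ((K + (-3*K² + K)) + K) = 3 + ((K + (K - 3*K²)) + K) = 3 + ((-3*K² + 2*K) + K) = 3 + (-3*K² + 3*K) = 3 - 3*K² + 3*K)
u(U)² = (3 - 3*0² + 3*0)² = (3 - 3*0 + 0)² = (3 + 0 + 0)² = 3² = 9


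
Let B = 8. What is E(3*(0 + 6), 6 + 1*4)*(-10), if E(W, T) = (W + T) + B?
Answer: -360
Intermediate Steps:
E(W, T) = 8 + T + W (E(W, T) = (W + T) + 8 = (T + W) + 8 = 8 + T + W)
E(3*(0 + 6), 6 + 1*4)*(-10) = (8 + (6 + 1*4) + 3*(0 + 6))*(-10) = (8 + (6 + 4) + 3*6)*(-10) = (8 + 10 + 18)*(-10) = 36*(-10) = -360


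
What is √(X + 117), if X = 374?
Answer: √491 ≈ 22.159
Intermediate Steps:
√(X + 117) = √(374 + 117) = √491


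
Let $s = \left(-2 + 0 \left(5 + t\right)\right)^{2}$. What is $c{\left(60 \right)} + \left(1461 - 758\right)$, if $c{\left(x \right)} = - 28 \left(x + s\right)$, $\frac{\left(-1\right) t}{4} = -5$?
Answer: $-1089$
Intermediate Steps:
$t = 20$ ($t = \left(-4\right) \left(-5\right) = 20$)
$s = 4$ ($s = \left(-2 + 0 \left(5 + 20\right)\right)^{2} = \left(-2 + 0 \cdot 25\right)^{2} = \left(-2 + 0\right)^{2} = \left(-2\right)^{2} = 4$)
$c{\left(x \right)} = -112 - 28 x$ ($c{\left(x \right)} = - 28 \left(x + 4\right) = - 28 \left(4 + x\right) = -112 - 28 x$)
$c{\left(60 \right)} + \left(1461 - 758\right) = \left(-112 - 1680\right) + \left(1461 - 758\right) = -1792 + 703 = -1089$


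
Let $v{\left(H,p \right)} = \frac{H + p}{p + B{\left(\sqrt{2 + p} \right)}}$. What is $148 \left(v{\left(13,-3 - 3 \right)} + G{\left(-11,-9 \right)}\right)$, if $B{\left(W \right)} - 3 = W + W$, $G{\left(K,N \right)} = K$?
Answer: $- \frac{43808}{25} - \frac{4144 i}{25} \approx -1752.3 - 165.76 i$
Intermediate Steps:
$B{\left(W \right)} = 3 + 2 W$ ($B{\left(W \right)} = 3 + \left(W + W\right) = 3 + 2 W$)
$v{\left(H,p \right)} = \frac{H + p}{3 + p + 2 \sqrt{2 + p}}$ ($v{\left(H,p \right)} = \frac{H + p}{p + \left(3 + 2 \sqrt{2 + p}\right)} = \frac{H + p}{3 + p + 2 \sqrt{2 + p}}$)
$148 \left(v{\left(13,-3 - 3 \right)} + G{\left(-11,-9 \right)}\right) = 148 \left(\frac{13 - 6}{3 - 6 + 2 \sqrt{2 - 6}} - 11\right) = 148 \left(\frac{1}{3 - 6 + 2 \sqrt{-4}} \cdot 7 - 11\right) = 148 \left(\frac{1}{3 - 6 + 2 \cdot 2 i} 7 - 11\right) = 148 \left(\frac{1}{3 - 6 + 4 i} 7 - 11\right) = 148 \left(\frac{1}{-3 + 4 i} 7 - 11\right) = 148 \left(\frac{-3 - 4 i}{25} \cdot 7 - 11\right) = 148 \left(\frac{7 \left(-3 - 4 i\right)}{25} - 11\right) = 148 \left(-11 + \frac{7 \left(-3 - 4 i\right)}{25}\right) = -1628 + \frac{1036 \left(-3 - 4 i\right)}{25}$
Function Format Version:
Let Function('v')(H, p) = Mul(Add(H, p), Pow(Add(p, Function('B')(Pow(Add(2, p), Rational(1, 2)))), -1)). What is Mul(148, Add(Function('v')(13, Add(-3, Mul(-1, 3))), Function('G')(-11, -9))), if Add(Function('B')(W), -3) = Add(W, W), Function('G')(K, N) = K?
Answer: Add(Rational(-43808, 25), Mul(Rational(-4144, 25), I)) ≈ Add(-1752.3, Mul(-165.76, I))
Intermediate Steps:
Function('B')(W) = Add(3, Mul(2, W)) (Function('B')(W) = Add(3, Add(W, W)) = Add(3, Mul(2, W)))
Function('v')(H, p) = Mul(Pow(Add(3, p, Mul(2, Pow(Add(2, p), Rational(1, 2)))), -1), Add(H, p)) (Function('v')(H, p) = Mul(Add(H, p), Pow(Add(p, Add(3, Mul(2, Pow(Add(2, p), Rational(1, 2))))), -1)) = Mul(Add(H, p), Pow(Add(3, p, Mul(2, Pow(Add(2, p), Rational(1, 2)))), -1)) = Mul(Pow(Add(3, p, Mul(2, Pow(Add(2, p), Rational(1, 2)))), -1), Add(H, p)))
Mul(148, Add(Function('v')(13, Add(-3, Mul(-1, 3))), Function('G')(-11, -9))) = Mul(148, Add(Mul(Pow(Add(3, Add(-3, Mul(-1, 3)), Mul(2, Pow(Add(2, Add(-3, Mul(-1, 3))), Rational(1, 2)))), -1), Add(13, Add(-3, Mul(-1, 3)))), -11)) = Mul(148, Add(Mul(Pow(Add(3, Add(-3, -3), Mul(2, Pow(Add(2, Add(-3, -3)), Rational(1, 2)))), -1), Add(13, Add(-3, -3))), -11)) = Mul(148, Add(Mul(Pow(Add(3, -6, Mul(2, Pow(Add(2, -6), Rational(1, 2)))), -1), Add(13, -6)), -11)) = Mul(148, Add(Mul(Pow(Add(3, -6, Mul(2, Pow(-4, Rational(1, 2)))), -1), 7), -11)) = Mul(148, Add(Mul(Pow(Add(3, -6, Mul(2, Mul(2, I))), -1), 7), -11)) = Mul(148, Add(Mul(Pow(Add(3, -6, Mul(4, I)), -1), 7), -11)) = Mul(148, Add(Mul(Pow(Add(-3, Mul(4, I)), -1), 7), -11)) = Mul(148, Add(Mul(Mul(Rational(1, 25), Add(-3, Mul(-4, I))), 7), -11)) = Mul(148, Add(Mul(Rational(7, 25), Add(-3, Mul(-4, I))), -11)) = Mul(148, Add(-11, Mul(Rational(7, 25), Add(-3, Mul(-4, I))))) = Add(-1628, Mul(Rational(1036, 25), Add(-3, Mul(-4, I))))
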